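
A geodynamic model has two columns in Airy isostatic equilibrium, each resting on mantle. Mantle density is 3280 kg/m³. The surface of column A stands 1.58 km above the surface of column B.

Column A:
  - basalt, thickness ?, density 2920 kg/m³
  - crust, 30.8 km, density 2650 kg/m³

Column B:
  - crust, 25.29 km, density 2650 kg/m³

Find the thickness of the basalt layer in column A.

4.75 km

Take the compensation level at the base of the deeper column (depth z_c below the surface of column A) and equate Σ ρ_i t_i down to z_c; mantle fills any gap and the z_c terms cancel.
Column A: x×2920 + 30.8×2650 + (z_c − 30.8 − x)×3280
Column B: 1.58×0 + 25.29×2650 + (z_c − 1.58 − 25.29)×3280
The z_c×3280 term appears on both sides and cancels. Collect the known terms of each column as K = Σ(ρt)_known − 3280 × (depth of known layers): K_A = 81620 − 3280×30.8 = −19404; K_B = 67018.5 − 3280×(1.58 + 25.29) = −21115.1.
Balance: K_A − x×(3280 − 2920) = K_B, so x = (K_A − K_B)/(3280 − 2920) = 1711.1/360 = 4.75 km.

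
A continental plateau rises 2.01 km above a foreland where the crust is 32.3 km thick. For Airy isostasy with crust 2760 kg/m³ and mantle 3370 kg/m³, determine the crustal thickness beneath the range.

43.4 km

Root depth r = h ρ_c / (ρ_m − ρ_c) = 2.01 km × 2760 / 610 = 9.094 km.
Total thickness = T + h + r = 32.3 km + 2.01 km + 9.094 km = 43.4 km.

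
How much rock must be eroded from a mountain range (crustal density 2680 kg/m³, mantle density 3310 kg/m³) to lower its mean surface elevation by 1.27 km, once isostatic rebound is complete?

6.67 km

Net drop Δ = e − u = e − e ρ_c/ρ_m = e (ρ_m − ρ_c)/ρ_m.
e = Δ ρ_m/(ρ_m − ρ_c) = 1.27 km × 3310/630 = 6.67 km.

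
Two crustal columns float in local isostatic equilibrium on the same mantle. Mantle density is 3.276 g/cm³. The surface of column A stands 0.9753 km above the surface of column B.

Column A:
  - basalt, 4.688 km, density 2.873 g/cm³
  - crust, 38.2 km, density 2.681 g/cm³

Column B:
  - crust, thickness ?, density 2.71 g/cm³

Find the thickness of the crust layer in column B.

Take the compensation level at the base of the deeper column (depth z_c below the surface of column A) and equate Σ ρ_i t_i down to z_c; mantle fills any gap and the z_c terms cancel.
Column A: 4.688×2.873 + 38.2×2.681 + (z_c − 42.888)×3.276
Column B: 0.9753×0 + x×2.71 + (z_c − 0.9753 − 0 − x)×3.276
The z_c×3.276 term appears on both sides and cancels. Collect the known terms of each column as K = Σ(ρt)_known − 3.276 × (depth of known layers): K_A = 115.882824 − 3.276×42.888 = −24.618264; K_B = 0 − 3.276×(0.9753 + 0) = −3.1950828.
Balance: K_A = K_B − x×(3.276 − 2.71), so x = (K_B − K_A)/(3.276 − 2.71) = 21.4232/0.566 = 37.9 km.

37.9 km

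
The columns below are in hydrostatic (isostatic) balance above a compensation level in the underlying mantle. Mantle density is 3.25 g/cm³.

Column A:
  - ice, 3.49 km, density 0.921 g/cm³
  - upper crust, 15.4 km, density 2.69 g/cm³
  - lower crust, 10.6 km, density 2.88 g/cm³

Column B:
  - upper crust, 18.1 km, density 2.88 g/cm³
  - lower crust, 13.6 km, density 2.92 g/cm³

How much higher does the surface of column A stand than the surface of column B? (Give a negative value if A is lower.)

2.92 km

For any compensation level in the mantle, the mantle terms cancel and isostasy reduces to e = (Σt_A − Σt_B) − (Σ(ρt)_A − Σ(ρt)_B) / ρ_m.
Σt_A = 29.49 km; Σt_B = 31.7 km; Σ(ρt)_A = 75.16829; Σ(ρt)_B = 91.84 (in km·g/cm³).
e = (29.49 − 31.7) − (75.16829 − 91.84) / 3.25 = 2.92 km.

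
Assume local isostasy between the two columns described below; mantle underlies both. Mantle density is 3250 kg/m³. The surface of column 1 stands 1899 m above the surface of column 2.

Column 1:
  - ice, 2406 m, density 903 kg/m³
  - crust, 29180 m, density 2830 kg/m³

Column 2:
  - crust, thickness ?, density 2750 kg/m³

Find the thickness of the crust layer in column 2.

Take the compensation level at the base of the deeper column (depth z_c below the surface of column 1) and equate Σ ρ_i t_i down to z_c; mantle fills any gap and the z_c terms cancel.
Column 1: 2406×903 + 29180×2830 + (z_c − 31586)×3250
Column 2: 1899×0 + x×2750 + (z_c − 1899 − 0 − x)×3250
The z_c×3250 term appears on both sides and cancels. Collect the known terms of each column as K = Σ(ρt)_known − 3250 × (depth of known layers): K_1 = 84752018 − 3250×31586 = −17902482; K_2 = 0 − 3250×(1899 + 0) = −6171750.
Balance: K_1 = K_2 − x×(3250 − 2750), so x = (K_2 − K_1)/(3250 − 2750) = 11730700/500 = 23500 m.

23500 m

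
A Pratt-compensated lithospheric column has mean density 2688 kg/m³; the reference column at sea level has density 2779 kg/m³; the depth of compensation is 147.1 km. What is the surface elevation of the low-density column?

4.98 km

ρ_ref D = ρ (D + h) → h = D (ρ_ref − ρ)/ρ.
h = 147.1 km × (2779 − 2688)/2688 = 4.98 km.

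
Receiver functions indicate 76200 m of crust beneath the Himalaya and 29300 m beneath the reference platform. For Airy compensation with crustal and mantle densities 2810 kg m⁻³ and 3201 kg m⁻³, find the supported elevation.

Excess crust Δ = 76200 m − 29300 m = 46900 m, split between elevation h and root r with h + r = Δ.
Airy balance ρ_c h = (ρ_m − ρ_c) r gives r = h ρ_c/(ρ_m − ρ_c), so h (1 + ρ_c/(ρ_m − ρ_c)) = Δ, i.e. h = Δ (ρ_m − ρ_c)/ρ_m.
h = 46900 m × 391/3201 = 5730 m.

5730 m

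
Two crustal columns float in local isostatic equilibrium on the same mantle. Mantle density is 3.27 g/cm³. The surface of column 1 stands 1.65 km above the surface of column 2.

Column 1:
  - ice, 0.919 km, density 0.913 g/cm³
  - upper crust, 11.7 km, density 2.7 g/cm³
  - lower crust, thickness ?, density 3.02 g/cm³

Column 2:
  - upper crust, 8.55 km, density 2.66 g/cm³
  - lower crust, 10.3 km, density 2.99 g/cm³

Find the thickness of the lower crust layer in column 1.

Take the compensation level at the base of the deeper column (depth z_c below the surface of column 1) and equate Σ ρ_i t_i down to z_c; mantle fills any gap and the z_c terms cancel.
Column 1: 0.919×0.913 + 11.7×2.7 + x×3.02 + (z_c − 12.619 − x)×3.27
Column 2: 1.65×0 + 8.55×2.66 + 10.3×2.99 + (z_c − 1.65 − 18.85)×3.27
The z_c×3.27 term appears on both sides and cancels. Collect the known terms of each column as K = Σ(ρt)_known − 3.27 × (depth of known layers): K_1 = 32.429047 − 3.27×12.619 = −8.835083; K_2 = 53.54 − 3.27×(1.65 + 18.85) = −13.495.
Balance: K_1 − x×(3.27 − 3.02) = K_2, so x = (K_1 − K_2)/(3.27 − 3.02) = 4.65992/0.25 = 18.6 km.

18.6 km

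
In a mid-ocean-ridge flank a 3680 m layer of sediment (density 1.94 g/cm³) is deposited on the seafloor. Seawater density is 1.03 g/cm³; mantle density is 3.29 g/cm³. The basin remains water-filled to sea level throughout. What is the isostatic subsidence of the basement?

Submarine loading: the sediment displaces seawater, and the subsidence is in turn flooded, so s (ρ_m − ρ_w) = t (ρ_sed − ρ_w).
s = 3680 m × (1.94 − 1.03) / (3.29 − 1.03) = 1480 m.

1480 m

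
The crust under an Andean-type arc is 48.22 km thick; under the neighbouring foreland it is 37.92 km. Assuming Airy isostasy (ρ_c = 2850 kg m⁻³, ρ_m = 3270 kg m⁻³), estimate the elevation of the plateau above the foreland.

1.32 km

Excess crust Δ = 48.22 km − 37.92 km = 10.3 km, split between elevation h and root r with h + r = Δ.
Airy balance ρ_c h = (ρ_m − ρ_c) r gives r = h ρ_c/(ρ_m − ρ_c), so h (1 + ρ_c/(ρ_m − ρ_c)) = Δ, i.e. h = Δ (ρ_m − ρ_c)/ρ_m.
h = 10.3 km × 420/3270 = 1.32 km.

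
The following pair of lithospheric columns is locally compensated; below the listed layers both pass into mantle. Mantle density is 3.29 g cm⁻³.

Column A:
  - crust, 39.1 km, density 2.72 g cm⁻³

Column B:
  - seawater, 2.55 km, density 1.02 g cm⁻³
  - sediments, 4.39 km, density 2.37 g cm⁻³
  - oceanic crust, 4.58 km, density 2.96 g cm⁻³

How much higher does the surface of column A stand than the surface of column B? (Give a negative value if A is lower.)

3.33 km

For any compensation level in the mantle, the mantle terms cancel and isostasy reduces to e = (Σt_A − Σt_B) − (Σ(ρt)_A − Σ(ρt)_B) / ρ_m.
Σt_A = 39.1 km; Σt_B = 11.52 km; Σ(ρt)_A = 106.352; Σ(ρt)_B = 26.5621 (in km·g cm⁻³).
e = (39.1 − 11.52) − (106.352 − 26.5621) / 3.29 = 3.33 km.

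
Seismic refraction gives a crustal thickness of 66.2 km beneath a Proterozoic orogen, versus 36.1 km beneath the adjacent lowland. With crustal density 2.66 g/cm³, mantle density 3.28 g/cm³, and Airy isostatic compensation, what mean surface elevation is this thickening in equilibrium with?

Excess crust Δ = 66.2 km − 36.1 km = 30.1 km, split between elevation h and root r with h + r = Δ.
Airy balance ρ_c h = (ρ_m − ρ_c) r gives r = h ρ_c/(ρ_m − ρ_c), so h (1 + ρ_c/(ρ_m − ρ_c)) = Δ, i.e. h = Δ (ρ_m − ρ_c)/ρ_m.
h = 30.1 km × 0.62/3.28 = 5.69 km.

5.69 km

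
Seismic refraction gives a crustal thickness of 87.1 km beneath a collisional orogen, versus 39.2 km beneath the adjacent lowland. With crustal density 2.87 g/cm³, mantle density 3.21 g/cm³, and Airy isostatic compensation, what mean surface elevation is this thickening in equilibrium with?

5.07 km

Excess crust Δ = 87.1 km − 39.2 km = 47.9 km, split between elevation h and root r with h + r = Δ.
Airy balance ρ_c h = (ρ_m − ρ_c) r gives r = h ρ_c/(ρ_m − ρ_c), so h (1 + ρ_c/(ρ_m − ρ_c)) = Δ, i.e. h = Δ (ρ_m − ρ_c)/ρ_m.
h = 47.9 km × 0.34/3.21 = 5.07 km.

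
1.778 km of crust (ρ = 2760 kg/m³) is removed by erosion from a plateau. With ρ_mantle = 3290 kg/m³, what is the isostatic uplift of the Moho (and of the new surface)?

1.49 km

Unloading: uplift u = e ρ_c/ρ_m = 1.778 km × 2760/3290 = 1.49 km.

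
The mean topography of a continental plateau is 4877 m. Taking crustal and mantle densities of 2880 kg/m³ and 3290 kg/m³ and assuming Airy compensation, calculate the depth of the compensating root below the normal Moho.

34300 m

In Airy isostatic equilibrium: the weight of the topography is balanced by the buoyancy of the root, ρ_c h = (ρ_m − ρ_c) r.
r = h · ρ_c / (ρ_m − ρ_c) = 4877 m × 2880 / (3290 − 2880) = 34300 m.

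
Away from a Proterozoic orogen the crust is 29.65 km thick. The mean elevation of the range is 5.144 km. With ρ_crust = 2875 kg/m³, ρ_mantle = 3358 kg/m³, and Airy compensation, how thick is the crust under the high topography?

65.4 km

Root depth r = h ρ_c / (ρ_m − ρ_c) = 5.144 km × 2875 / 483 = 30.62 km.
Total thickness = T + h + r = 29.65 km + 5.144 km + 30.62 km = 65.4 km.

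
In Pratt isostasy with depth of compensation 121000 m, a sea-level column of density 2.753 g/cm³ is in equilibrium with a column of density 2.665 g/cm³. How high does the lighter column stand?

4000 m

ρ_ref D = ρ (D + h) → h = D (ρ_ref − ρ)/ρ.
h = 121000 m × (2.753 − 2.665)/2.665 = 4000 m.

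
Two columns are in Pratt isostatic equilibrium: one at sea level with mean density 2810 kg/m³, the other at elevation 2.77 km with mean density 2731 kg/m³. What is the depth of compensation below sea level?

95.8 km

ρ_ref D = ρ (D + h) → D (ρ_ref − ρ) = ρ h.
D = ρ h/(ρ_ref − ρ) = 2731 × 2.77 km/(2810 − 2731) = 95.8 km.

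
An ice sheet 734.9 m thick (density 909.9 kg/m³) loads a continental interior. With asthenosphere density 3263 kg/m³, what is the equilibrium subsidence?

By Archimedes' principle applied to the lithosphere: the ice load ρ_ice t is balanced by mantle displaced below, ρ_m s.
s = t ρ_ice / ρ_m = 734.9 m × 909.9/3263 = 205 m.

205 m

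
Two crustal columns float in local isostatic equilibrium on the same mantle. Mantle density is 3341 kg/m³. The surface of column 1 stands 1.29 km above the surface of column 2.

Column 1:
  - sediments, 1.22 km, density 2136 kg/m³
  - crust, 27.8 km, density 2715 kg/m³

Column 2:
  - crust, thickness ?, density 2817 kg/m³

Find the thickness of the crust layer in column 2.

27.8 km

Take the compensation level at the base of the deeper column (depth z_c below the surface of column 1) and equate Σ ρ_i t_i down to z_c; mantle fills any gap and the z_c terms cancel.
Column 1: 1.22×2136 + 27.8×2715 + (z_c − 29.02)×3341
Column 2: 1.29×0 + x×2817 + (z_c − 1.29 − 0 − x)×3341
The z_c×3341 term appears on both sides and cancels. Collect the known terms of each column as K = Σ(ρt)_known − 3341 × (depth of known layers): K_1 = 78082.92 − 3341×29.02 = −18872.9; K_2 = 0 − 3341×(1.29 + 0) = −4309.89.
Balance: K_1 = K_2 − x×(3341 − 2817), so x = (K_2 − K_1)/(3341 − 2817) = 14563/524 = 27.8 km.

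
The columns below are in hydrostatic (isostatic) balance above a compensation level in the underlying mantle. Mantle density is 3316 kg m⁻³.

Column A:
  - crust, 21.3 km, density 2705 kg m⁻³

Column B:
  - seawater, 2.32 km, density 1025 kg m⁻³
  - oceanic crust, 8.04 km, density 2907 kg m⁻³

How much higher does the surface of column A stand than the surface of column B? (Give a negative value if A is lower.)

For any compensation level in the mantle, the mantle terms cancel and isostasy reduces to e = (Σt_A − Σt_B) − (Σ(ρt)_A − Σ(ρt)_B) / ρ_m.
Σt_A = 21.3 km; Σt_B = 10.36 km; Σ(ρt)_A = 57616.5; Σ(ρt)_B = 25750.28 (in km·kg m⁻³).
e = (21.3 − 10.36) − (57616.5 − 25750.28) / 3316 = 1.33 km.

1.33 km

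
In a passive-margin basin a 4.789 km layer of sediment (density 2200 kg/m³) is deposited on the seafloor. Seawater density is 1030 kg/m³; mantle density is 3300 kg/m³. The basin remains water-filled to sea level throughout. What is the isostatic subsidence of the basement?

2.47 km

Submarine loading: the sediment displaces seawater, and the subsidence is in turn flooded, so s (ρ_m − ρ_w) = t (ρ_sed − ρ_w).
s = 4.789 km × (2200 − 1030) / (3300 − 1030) = 2.47 km.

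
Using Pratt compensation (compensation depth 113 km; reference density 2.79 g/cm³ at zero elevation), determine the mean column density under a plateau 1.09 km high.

2.76 g/cm³

Pratt balance: ρ_ref D = ρ (D + h).
ρ = ρ_ref D/(D + h) = 2.79 × 113 km/(113 km + 1.09 km) = 2.76 g/cm³.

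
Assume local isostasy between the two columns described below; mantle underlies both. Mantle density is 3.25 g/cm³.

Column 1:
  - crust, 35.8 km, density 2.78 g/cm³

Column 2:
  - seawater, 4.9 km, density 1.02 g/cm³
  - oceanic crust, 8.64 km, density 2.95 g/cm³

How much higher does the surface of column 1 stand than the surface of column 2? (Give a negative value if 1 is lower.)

1.02 km

For any compensation level in the mantle, the mantle terms cancel and isostasy reduces to e = (Σt_1 − Σt_2) − (Σ(ρt)_1 − Σ(ρt)_2) / ρ_m.
Σt_1 = 35.8 km; Σt_2 = 13.54 km; Σ(ρt)_1 = 99.524; Σ(ρt)_2 = 30.486 (in km·g/cm³).
e = (35.8 − 13.54) − (99.524 − 30.486) / 3.25 = 1.02 km.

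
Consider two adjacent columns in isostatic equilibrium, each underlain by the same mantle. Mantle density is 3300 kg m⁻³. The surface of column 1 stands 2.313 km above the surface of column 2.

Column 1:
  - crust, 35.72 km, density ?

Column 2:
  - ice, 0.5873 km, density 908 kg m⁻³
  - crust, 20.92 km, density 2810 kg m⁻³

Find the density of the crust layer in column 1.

2760 kg m⁻³

Take the compensation level at the base of the deeper column (depth z_c below the surface of column 1) and equate Σ ρ_i t_i down to z_c; mantle fills any gap and the z_c terms cancel.
Column 1: 35.72×ρ + (z_c − 35.72)×3300
Column 2: 2.313×0 + 0.5873×908 + 20.92×2810 + (z_c − 2.313 − 21.5073)×3300
The z_c×3300 term appears on both sides and cancels. Collect the known terms of each column as K = Σ(ρt)_known − 3300 × (depth of known layers): K_1 = 0 − 3300×35.72 = −117876; K_2 = 59318.4684 − 3300×(2.313 + 21.5073) = −19288.5216.
Balance: K_1 + 35.72×ρ = K_2, so ρ = (K_2 − K_1)/35.72 = 98587.5/35.72 = 2760 kg m⁻³.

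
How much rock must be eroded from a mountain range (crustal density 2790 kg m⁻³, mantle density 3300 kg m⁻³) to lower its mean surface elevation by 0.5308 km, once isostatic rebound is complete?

3.43 km

Net drop Δ = e − u = e − e ρ_c/ρ_m = e (ρ_m − ρ_c)/ρ_m.
e = Δ ρ_m/(ρ_m − ρ_c) = 0.5308 km × 3300/510 = 3.43 km.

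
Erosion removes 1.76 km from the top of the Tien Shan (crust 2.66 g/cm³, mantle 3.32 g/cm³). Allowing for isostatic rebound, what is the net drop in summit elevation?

0.35 km

Rebound u = e ρ_c/ρ_m = 1.76 km × 2.66/3.32 = 1.41 km.
Net surface drop = e − u = 1.76 km − 1.41 km = e (ρ_m − ρ_c)/ρ_m = 0.35 km.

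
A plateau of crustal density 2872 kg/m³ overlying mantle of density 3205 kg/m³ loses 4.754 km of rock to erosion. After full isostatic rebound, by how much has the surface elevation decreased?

Rebound u = e ρ_c/ρ_m = 4.754 km × 2872/3205 = 4.26 km.
Net surface drop = e − u = 4.754 km − 4.26 km = e (ρ_m − ρ_c)/ρ_m = 0.494 km.

0.494 km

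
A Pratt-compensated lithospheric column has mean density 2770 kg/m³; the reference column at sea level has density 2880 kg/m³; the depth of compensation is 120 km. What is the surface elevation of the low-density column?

ρ_ref D = ρ (D + h) → h = D (ρ_ref − ρ)/ρ.
h = 120 km × (2880 − 2770)/2770 = 4.77 km.

4.77 km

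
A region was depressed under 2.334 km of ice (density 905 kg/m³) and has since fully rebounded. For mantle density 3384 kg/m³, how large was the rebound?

0.624 km

Removing the load lets mantle flow back in; uplift u satisfies ρ_ice t = ρ_m u.
u = t ρ_ice/ρ_m = 2.334 km × 905/3384 = 0.624 km.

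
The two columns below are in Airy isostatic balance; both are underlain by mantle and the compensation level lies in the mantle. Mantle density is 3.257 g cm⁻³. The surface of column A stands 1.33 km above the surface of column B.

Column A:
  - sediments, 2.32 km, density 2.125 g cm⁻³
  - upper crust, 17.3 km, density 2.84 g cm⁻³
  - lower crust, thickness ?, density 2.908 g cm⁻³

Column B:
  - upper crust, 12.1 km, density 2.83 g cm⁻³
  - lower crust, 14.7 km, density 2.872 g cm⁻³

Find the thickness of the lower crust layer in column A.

Take the compensation level at the base of the deeper column (depth z_c below the surface of column A) and equate Σ ρ_i t_i down to z_c; mantle fills any gap and the z_c terms cancel.
Column A: 2.32×2.125 + 17.3×2.84 + x×2.908 + (z_c − 19.62 − x)×3.257
Column B: 1.33×0 + 12.1×2.83 + 14.7×2.872 + (z_c − 1.33 − 26.8)×3.257
The z_c×3.257 term appears on both sides and cancels. Collect the known terms of each column as K = Σ(ρt)_known − 3.257 × (depth of known layers): K_A = 54.062 − 3.257×19.62 = −9.84034; K_B = 76.4614 − 3.257×(1.33 + 26.8) = −15.15801.
Balance: K_A − x×(3.257 − 2.908) = K_B, so x = (K_A − K_B)/(3.257 − 2.908) = 5.31767/0.349 = 15.2 km.

15.2 km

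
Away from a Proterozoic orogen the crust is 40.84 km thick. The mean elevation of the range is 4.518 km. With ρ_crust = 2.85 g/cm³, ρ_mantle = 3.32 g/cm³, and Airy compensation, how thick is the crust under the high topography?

Root depth r = h ρ_c / (ρ_m − ρ_c) = 4.518 km × 2.85 / 0.47 = 27.4 km.
Total thickness = T + h + r = 40.84 km + 4.518 km + 27.4 km = 72.8 km.

72.8 km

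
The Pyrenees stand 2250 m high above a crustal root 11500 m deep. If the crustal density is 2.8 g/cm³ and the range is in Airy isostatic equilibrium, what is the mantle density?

Airy balance: ρ_c h = (ρ_m − ρ_c) r → ρ_m = ρ_c (1 + h/r).
ρ_m = 2.8 × (1 + 2250 m/11500 m) = 3.35 g/cm³.

3.35 g/cm³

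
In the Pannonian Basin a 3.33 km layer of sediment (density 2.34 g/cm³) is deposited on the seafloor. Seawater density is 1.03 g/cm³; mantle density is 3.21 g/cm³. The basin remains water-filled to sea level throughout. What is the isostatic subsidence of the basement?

Submarine loading: the sediment displaces seawater, and the subsidence is in turn flooded, so s (ρ_m − ρ_w) = t (ρ_sed − ρ_w).
s = 3.33 km × (2.34 − 1.03) / (3.21 − 1.03) = 2 km.

2 km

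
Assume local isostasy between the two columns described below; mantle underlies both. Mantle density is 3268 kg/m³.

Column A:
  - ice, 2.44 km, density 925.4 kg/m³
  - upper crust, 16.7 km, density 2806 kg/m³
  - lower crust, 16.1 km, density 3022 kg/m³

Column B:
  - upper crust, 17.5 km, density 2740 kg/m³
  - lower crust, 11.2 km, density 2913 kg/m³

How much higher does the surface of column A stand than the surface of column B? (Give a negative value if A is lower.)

1.28 km

For any compensation level in the mantle, the mantle terms cancel and isostasy reduces to e = (Σt_A − Σt_B) − (Σ(ρt)_A − Σ(ρt)_B) / ρ_m.
Σt_A = 35.24 km; Σt_B = 28.7 km; Σ(ρt)_A = 97772.376; Σ(ρt)_B = 80575.6 (in km·kg/m³).
e = (35.24 − 28.7) − (97772.376 − 80575.6) / 3268 = 1.28 km.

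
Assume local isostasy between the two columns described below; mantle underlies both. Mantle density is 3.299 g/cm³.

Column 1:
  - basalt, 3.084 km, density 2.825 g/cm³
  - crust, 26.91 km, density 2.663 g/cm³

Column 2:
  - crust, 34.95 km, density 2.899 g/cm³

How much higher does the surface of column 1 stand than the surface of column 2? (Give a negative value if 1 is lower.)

For any compensation level in the mantle, the mantle terms cancel and isostasy reduces to e = (Σt_1 − Σt_2) − (Σ(ρt)_1 − Σ(ρt)_2) / ρ_m.
Σt_1 = 29.994 km; Σt_2 = 34.95 km; Σ(ρt)_1 = 80.37363; Σ(ρt)_2 = 101.32005 (in km·g/cm³).
e = (29.994 − 34.95) − (80.37363 − 101.32005) / 3.299 = 1.39 km.

1.39 km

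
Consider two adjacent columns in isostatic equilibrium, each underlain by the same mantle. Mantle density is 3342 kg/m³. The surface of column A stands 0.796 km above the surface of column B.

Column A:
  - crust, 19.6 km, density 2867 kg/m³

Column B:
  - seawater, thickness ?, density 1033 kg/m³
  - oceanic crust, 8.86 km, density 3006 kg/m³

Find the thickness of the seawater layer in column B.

1.59 km

Take the compensation level at the base of the deeper column (depth z_c below the surface of column A) and equate Σ ρ_i t_i down to z_c; mantle fills any gap and the z_c terms cancel.
Column A: 19.6×2867 + (z_c − 19.6)×3342
Column B: 0.796×0 + x×1033 + 8.86×3006 + (z_c − 0.796 − 8.86 − x)×3342
The z_c×3342 term appears on both sides and cancels. Collect the known terms of each column as K = Σ(ρt)_known − 3342 × (depth of known layers): K_A = 56193.2 − 3342×19.6 = −9310; K_B = 26633.16 − 3342×(0.796 + 8.86) = −5637.192.
Balance: K_A = K_B − x×(3342 − 1033), so x = (K_B − K_A)/(3342 − 1033) = 3672.81/2309 = 1.59 km.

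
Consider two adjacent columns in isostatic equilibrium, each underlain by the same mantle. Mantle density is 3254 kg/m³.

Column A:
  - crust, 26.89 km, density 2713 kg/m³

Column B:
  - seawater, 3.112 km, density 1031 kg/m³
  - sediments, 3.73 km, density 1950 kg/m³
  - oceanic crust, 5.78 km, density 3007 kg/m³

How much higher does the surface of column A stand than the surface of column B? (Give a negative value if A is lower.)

For any compensation level in the mantle, the mantle terms cancel and isostasy reduces to e = (Σt_A − Σt_B) − (Σ(ρt)_A − Σ(ρt)_B) / ρ_m.
Σt_A = 26.89 km; Σt_B = 12.622 km; Σ(ρt)_A = 72952.57; Σ(ρt)_B = 27862.432 (in km·kg/m³).
e = (26.89 − 12.622) − (72952.57 − 27862.432) / 3254 = 0.411 km.

0.411 km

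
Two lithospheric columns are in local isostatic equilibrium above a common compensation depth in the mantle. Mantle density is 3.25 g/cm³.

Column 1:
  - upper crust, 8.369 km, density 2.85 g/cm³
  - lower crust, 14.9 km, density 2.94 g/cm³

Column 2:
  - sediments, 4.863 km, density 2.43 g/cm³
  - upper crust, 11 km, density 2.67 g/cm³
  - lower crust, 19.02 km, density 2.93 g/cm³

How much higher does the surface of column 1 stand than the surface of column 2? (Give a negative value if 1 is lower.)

−2.61 km

For any compensation level in the mantle, the mantle terms cancel and isostasy reduces to e = (Σt_1 − Σt_2) − (Σ(ρt)_1 − Σ(ρt)_2) / ρ_m.
Σt_1 = 23.269 km; Σt_2 = 34.883 km; Σ(ρt)_1 = 67.65765; Σ(ρt)_2 = 96.91569 (in km·g/cm³).
e = (23.269 − 34.883) − (67.65765 − 96.91569) / 3.25 = −2.61 km.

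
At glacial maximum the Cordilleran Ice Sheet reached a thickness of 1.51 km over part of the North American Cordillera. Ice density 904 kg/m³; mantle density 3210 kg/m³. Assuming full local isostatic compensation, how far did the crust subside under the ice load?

0.425 km

In Airy isostatic equilibrium: the ice load ρ_ice t is balanced by mantle displaced below, ρ_m s.
s = t ρ_ice / ρ_m = 1.51 km × 904/3210 = 0.425 km.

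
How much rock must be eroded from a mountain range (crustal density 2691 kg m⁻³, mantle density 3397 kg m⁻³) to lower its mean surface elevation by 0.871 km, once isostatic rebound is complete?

Net drop Δ = e − u = e − e ρ_c/ρ_m = e (ρ_m − ρ_c)/ρ_m.
e = Δ ρ_m/(ρ_m − ρ_c) = 0.871 km × 3397/706 = 4.19 km.

4.19 km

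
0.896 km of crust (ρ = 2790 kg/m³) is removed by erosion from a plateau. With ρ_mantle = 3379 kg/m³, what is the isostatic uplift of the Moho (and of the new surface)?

Unloading: uplift u = e ρ_c/ρ_m = 0.896 km × 2790/3379 = 0.74 km.

0.74 km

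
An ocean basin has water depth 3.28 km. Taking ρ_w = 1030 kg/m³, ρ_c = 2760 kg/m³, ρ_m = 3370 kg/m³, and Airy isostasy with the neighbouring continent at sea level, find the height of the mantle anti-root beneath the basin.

9.3 km

Equating mass per unit area of the two columns: replacing crust with seawater at the top is compensated by replacing crust with mantle at the base: d (ρ_c − ρ_w) = a (ρ_m − ρ_c).
a = d (ρ_c − ρ_w)/(ρ_m − ρ_c) = 3.28 km × 1730/610 = 9.3 km.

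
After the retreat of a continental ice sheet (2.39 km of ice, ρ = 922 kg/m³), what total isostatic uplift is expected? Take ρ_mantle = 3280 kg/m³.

0.672 km

Removing the load lets mantle flow back in; uplift u satisfies ρ_ice t = ρ_m u.
u = t ρ_ice/ρ_m = 2.39 km × 922/3280 = 0.672 km.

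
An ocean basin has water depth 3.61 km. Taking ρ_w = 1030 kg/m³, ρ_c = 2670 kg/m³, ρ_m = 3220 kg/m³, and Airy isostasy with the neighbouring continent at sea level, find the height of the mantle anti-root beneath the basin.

Isostatic balance requires: replacing crust with seawater at the top is compensated by replacing crust with mantle at the base: d (ρ_c − ρ_w) = a (ρ_m − ρ_c).
a = d (ρ_c − ρ_w)/(ρ_m − ρ_c) = 3.61 km × 1640/550 = 10.8 km.

10.8 km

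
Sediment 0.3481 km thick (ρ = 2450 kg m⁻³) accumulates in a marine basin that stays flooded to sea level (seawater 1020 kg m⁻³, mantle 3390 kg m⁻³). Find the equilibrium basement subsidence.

Submarine loading: the sediment displaces seawater, and the subsidence is in turn flooded, so s (ρ_m − ρ_w) = t (ρ_sed − ρ_w).
s = 0.3481 km × (2450 − 1020) / (3390 − 1020) = 0.21 km.

0.21 km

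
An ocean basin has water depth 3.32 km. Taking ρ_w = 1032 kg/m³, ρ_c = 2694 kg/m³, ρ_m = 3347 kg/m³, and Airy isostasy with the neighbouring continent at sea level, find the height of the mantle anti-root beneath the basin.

8.45 km

In Airy isostatic equilibrium: replacing crust with seawater at the top is compensated by replacing crust with mantle at the base: d (ρ_c − ρ_w) = a (ρ_m − ρ_c).
a = d (ρ_c − ρ_w)/(ρ_m − ρ_c) = 3.32 km × 1662/653 = 8.45 km.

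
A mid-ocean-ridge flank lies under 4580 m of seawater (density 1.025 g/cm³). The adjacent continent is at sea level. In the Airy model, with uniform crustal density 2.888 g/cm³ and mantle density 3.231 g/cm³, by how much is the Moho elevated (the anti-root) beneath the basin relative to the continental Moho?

24900 m

Balancing pressure at the compensation depth: replacing crust with seawater at the top is compensated by replacing crust with mantle at the base: d (ρ_c − ρ_w) = a (ρ_m − ρ_c).
a = d (ρ_c − ρ_w)/(ρ_m − ρ_c) = 4580 m × 1.863/0.343 = 24900 m.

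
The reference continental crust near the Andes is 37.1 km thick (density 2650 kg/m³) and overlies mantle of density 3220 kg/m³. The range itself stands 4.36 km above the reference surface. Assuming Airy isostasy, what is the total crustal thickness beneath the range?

61.7 km

Root depth r = h ρ_c / (ρ_m − ρ_c) = 4.36 km × 2650 / 570 = 20.27 km.
Total thickness = T + h + r = 37.1 km + 4.36 km + 20.27 km = 61.7 km.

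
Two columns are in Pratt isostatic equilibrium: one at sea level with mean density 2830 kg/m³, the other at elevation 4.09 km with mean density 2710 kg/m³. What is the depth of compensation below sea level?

92.4 km

ρ_ref D = ρ (D + h) → D (ρ_ref − ρ) = ρ h.
D = ρ h/(ρ_ref − ρ) = 2710 × 4.09 km/(2830 − 2710) = 92.4 km.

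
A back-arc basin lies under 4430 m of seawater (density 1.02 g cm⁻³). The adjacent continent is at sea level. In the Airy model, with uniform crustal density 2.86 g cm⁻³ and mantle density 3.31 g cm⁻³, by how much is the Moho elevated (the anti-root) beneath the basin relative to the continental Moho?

18100 m

In Airy isostatic equilibrium: replacing crust with seawater at the top is compensated by replacing crust with mantle at the base: d (ρ_c − ρ_w) = a (ρ_m − ρ_c).
a = d (ρ_c − ρ_w)/(ρ_m − ρ_c) = 4430 m × 1.84/0.45 = 18100 m.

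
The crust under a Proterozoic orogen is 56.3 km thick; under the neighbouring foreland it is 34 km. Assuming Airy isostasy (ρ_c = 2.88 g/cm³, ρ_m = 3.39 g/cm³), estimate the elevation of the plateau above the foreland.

Excess crust Δ = 56.3 km − 34 km = 22.3 km, split between elevation h and root r with h + r = Δ.
Airy balance ρ_c h = (ρ_m − ρ_c) r gives r = h ρ_c/(ρ_m − ρ_c), so h (1 + ρ_c/(ρ_m − ρ_c)) = Δ, i.e. h = Δ (ρ_m − ρ_c)/ρ_m.
h = 22.3 km × 0.51/3.39 = 3.35 km.

3.35 km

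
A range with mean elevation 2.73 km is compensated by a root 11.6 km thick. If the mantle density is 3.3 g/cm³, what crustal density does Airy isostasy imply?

ρ_c h = (ρ_m − ρ_c) r → ρ_c (h + r) = ρ_m r → ρ_c = ρ_m r / (h + r).
ρ_c = 3.3 × 11.6 km / (2.73 km + 11.6 km) = 2.67 g/cm³.

2.67 g/cm³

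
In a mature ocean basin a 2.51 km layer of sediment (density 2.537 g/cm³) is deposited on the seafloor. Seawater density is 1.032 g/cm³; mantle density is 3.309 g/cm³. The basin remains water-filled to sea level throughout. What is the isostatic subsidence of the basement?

1.66 km

Submarine loading: the sediment displaces seawater, and the subsidence is in turn flooded, so s (ρ_m − ρ_w) = t (ρ_sed − ρ_w).
s = 2.51 km × (2.537 − 1.032) / (3.309 − 1.032) = 1.66 km.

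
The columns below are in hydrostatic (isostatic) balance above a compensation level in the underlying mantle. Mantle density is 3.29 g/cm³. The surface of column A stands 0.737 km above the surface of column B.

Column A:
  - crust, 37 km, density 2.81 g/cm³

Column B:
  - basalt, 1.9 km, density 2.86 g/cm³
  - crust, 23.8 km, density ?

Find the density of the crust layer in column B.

Take the compensation level at the base of the deeper column (depth z_c below the surface of column A) and equate Σ ρ_i t_i down to z_c; mantle fills any gap and the z_c terms cancel.
Column A: 37×2.81 + (z_c − 37)×3.29
Column B: 0.737×0 + 1.9×2.86 + 23.8×ρ + (z_c − 0.737 − 25.7)×3.29
The z_c×3.29 term appears on both sides and cancels. Collect the known terms of each column as K = Σ(ρt)_known − 3.29 × (depth of known layers): K_A = 103.97 − 3.29×37 = −17.76; K_B = 5.434 − 3.29×(0.737 + 25.7) = −81.54373.
Balance: K_A = K_B + 23.8×ρ, so ρ = (K_A − K_B)/23.8 = 63.7837/23.8 = 2.68 g/cm³.

2.68 g/cm³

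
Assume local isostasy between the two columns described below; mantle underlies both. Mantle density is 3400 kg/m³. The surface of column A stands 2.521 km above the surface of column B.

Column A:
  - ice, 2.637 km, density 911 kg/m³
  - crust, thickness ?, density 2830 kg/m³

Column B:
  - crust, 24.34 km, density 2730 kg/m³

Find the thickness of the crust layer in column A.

Take the compensation level at the base of the deeper column (depth z_c below the surface of column A) and equate Σ ρ_i t_i down to z_c; mantle fills any gap and the z_c terms cancel.
Column A: 2.637×911 + x×2830 + (z_c − 2.637 − x)×3400
Column B: 2.521×0 + 24.34×2730 + (z_c − 2.521 − 24.34)×3400
The z_c×3400 term appears on both sides and cancels. Collect the known terms of each column as K = Σ(ρt)_known − 3400 × (depth of known layers): K_A = 2402.307 − 3400×2.637 = −6563.493; K_B = 66448.2 − 3400×(2.521 + 24.34) = −24879.2.
Balance: K_A − x×(3400 − 2830) = K_B, so x = (K_A − K_B)/(3400 − 2830) = 18315.7/570 = 32.1 km.

32.1 km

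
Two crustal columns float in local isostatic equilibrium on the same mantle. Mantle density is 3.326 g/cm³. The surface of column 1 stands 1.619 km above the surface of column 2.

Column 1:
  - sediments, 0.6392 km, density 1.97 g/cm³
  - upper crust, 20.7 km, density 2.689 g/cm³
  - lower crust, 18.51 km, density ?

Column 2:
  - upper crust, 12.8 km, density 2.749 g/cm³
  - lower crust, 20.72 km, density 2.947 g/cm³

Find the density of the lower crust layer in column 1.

Take the compensation level at the base of the deeper column (depth z_c below the surface of column 1) and equate Σ ρ_i t_i down to z_c; mantle fills any gap and the z_c terms cancel.
Column 1: 0.6392×1.97 + 20.7×2.689 + 18.51×ρ + (z_c − 39.8492)×3.326
Column 2: 1.619×0 + 12.8×2.749 + 20.72×2.947 + (z_c − 1.619 − 33.52)×3.326
The z_c×3.326 term appears on both sides and cancels. Collect the known terms of each column as K = Σ(ρt)_known − 3.326 × (depth of known layers): K_1 = 56.921524 − 3.326×39.8492 = −75.6169152; K_2 = 96.24904 − 3.326×(1.619 + 33.52) = −20.623274.
Balance: K_1 + 18.51×ρ = K_2, so ρ = (K_2 − K_1)/18.51 = 54.9936/18.51 = 2.97 g/cm³.

2.97 g/cm³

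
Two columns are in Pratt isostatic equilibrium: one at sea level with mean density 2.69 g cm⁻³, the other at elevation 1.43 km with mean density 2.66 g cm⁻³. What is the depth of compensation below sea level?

127 km

ρ_ref D = ρ (D + h) → D (ρ_ref − ρ) = ρ h.
D = ρ h/(ρ_ref − ρ) = 2.66 × 1.43 km/(2.69 − 2.66) = 127 km.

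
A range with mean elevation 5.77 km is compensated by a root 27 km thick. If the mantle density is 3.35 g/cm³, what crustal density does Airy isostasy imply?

2.76 g/cm³

ρ_c h = (ρ_m − ρ_c) r → ρ_c (h + r) = ρ_m r → ρ_c = ρ_m r / (h + r).
ρ_c = 3.35 × 27 km / (5.77 km + 27 km) = 2.76 g/cm³.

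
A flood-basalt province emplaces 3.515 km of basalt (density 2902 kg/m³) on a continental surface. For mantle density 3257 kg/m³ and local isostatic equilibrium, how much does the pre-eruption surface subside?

Subaerial loading: s = t ρ_load / ρ_m.
s = 3.515 km × 2902/3257 = 3.13 km.

3.13 km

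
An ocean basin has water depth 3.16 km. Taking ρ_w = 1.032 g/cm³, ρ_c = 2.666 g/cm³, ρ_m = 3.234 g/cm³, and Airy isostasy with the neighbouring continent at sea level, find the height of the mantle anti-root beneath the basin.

Equating mass per unit area of the two columns: replacing crust with seawater at the top is compensated by replacing crust with mantle at the base: d (ρ_c − ρ_w) = a (ρ_m − ρ_c).
a = d (ρ_c − ρ_w)/(ρ_m − ρ_c) = 3.16 km × 1.634/0.568 = 9.09 km.

9.09 km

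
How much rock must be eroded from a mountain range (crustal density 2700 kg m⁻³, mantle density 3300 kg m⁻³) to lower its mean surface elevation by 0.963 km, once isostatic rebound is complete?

5.3 km

Net drop Δ = e − u = e − e ρ_c/ρ_m = e (ρ_m − ρ_c)/ρ_m.
e = Δ ρ_m/(ρ_m − ρ_c) = 0.963 km × 3300/600 = 5.3 km.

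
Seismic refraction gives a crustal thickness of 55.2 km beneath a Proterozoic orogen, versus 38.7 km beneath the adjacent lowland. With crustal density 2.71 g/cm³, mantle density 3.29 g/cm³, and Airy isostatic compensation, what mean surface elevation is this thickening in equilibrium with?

Excess crust Δ = 55.2 km − 38.7 km = 16.5 km, split between elevation h and root r with h + r = Δ.
Airy balance ρ_c h = (ρ_m − ρ_c) r gives r = h ρ_c/(ρ_m − ρ_c), so h (1 + ρ_c/(ρ_m − ρ_c)) = Δ, i.e. h = Δ (ρ_m − ρ_c)/ρ_m.
h = 16.5 km × 0.58/3.29 = 2.91 km.

2.91 km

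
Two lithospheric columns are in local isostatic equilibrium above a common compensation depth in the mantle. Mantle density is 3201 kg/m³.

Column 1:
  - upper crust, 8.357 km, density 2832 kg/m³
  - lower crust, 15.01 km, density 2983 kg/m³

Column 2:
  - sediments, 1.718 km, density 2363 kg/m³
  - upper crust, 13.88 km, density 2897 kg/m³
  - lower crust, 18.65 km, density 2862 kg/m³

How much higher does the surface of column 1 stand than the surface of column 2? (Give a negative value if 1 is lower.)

For any compensation level in the mantle, the mantle terms cancel and isostasy reduces to e = (Σt_1 − Σt_2) − (Σ(ρt)_1 − Σ(ρt)_2) / ρ_m.
Σt_1 = 23.367 km; Σt_2 = 34.248 km; Σ(ρt)_1 = 68441.854; Σ(ρt)_2 = 97646.294 (in km·kg/m³).
e = (23.367 − 34.248) − (68441.854 − 97646.294) / 3201 = −1.76 km.

−1.76 km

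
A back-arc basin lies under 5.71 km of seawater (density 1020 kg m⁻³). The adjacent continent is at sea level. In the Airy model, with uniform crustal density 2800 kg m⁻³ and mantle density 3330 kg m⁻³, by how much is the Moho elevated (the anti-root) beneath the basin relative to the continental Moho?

19.2 km

Equating mass per unit area of the two columns: replacing crust with seawater at the top is compensated by replacing crust with mantle at the base: d (ρ_c − ρ_w) = a (ρ_m − ρ_c).
a = d (ρ_c − ρ_w)/(ρ_m − ρ_c) = 5.71 km × 1780/530 = 19.2 km.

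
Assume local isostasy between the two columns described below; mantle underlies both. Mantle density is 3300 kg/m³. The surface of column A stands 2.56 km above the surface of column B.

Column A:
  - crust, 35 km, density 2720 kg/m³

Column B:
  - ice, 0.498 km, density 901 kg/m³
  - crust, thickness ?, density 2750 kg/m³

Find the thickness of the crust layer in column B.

Take the compensation level at the base of the deeper column (depth z_c below the surface of column A) and equate Σ ρ_i t_i down to z_c; mantle fills any gap and the z_c terms cancel.
Column A: 35×2720 + (z_c − 35)×3300
Column B: 2.56×0 + 0.498×901 + x×2750 + (z_c − 2.56 − 0.498 − x)×3300
The z_c×3300 term appears on both sides and cancels. Collect the known terms of each column as K = Σ(ρt)_known − 3300 × (depth of known layers): K_A = 95200 − 3300×35 = −20300; K_B = 448.698 − 3300×(2.56 + 0.498) = −9642.702.
Balance: K_A = K_B − x×(3300 − 2750), so x = (K_B − K_A)/(3300 − 2750) = 10657.3/550 = 19.4 km.

19.4 km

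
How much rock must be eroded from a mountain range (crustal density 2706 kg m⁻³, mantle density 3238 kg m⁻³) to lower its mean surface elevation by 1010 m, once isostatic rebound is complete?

Net drop Δ = e − u = e − e ρ_c/ρ_m = e (ρ_m − ρ_c)/ρ_m.
e = Δ ρ_m/(ρ_m − ρ_c) = 1010 m × 3238/532 = 6150 m.

6150 m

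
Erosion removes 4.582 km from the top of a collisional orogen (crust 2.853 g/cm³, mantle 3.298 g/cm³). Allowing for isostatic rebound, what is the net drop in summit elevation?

0.618 km

Rebound u = e ρ_c/ρ_m = 4.582 km × 2.853/3.298 = 3.964 km.
Net surface drop = e − u = 4.582 km − 3.964 km = e (ρ_m − ρ_c)/ρ_m = 0.618 km.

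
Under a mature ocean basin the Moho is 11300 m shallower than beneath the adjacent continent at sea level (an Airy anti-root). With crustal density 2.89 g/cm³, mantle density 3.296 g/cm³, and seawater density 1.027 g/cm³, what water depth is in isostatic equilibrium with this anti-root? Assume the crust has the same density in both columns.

2460 m

Replacing a thickness d of crust by seawater at the top must be balanced by replacing crust with mantle at the base: d (ρ_c − ρ_w) = a (ρ_m − ρ_c).
d = a (ρ_m − ρ_c)/(ρ_c − ρ_w) = 11300 m × 0.406/1.863 = 2460 m.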